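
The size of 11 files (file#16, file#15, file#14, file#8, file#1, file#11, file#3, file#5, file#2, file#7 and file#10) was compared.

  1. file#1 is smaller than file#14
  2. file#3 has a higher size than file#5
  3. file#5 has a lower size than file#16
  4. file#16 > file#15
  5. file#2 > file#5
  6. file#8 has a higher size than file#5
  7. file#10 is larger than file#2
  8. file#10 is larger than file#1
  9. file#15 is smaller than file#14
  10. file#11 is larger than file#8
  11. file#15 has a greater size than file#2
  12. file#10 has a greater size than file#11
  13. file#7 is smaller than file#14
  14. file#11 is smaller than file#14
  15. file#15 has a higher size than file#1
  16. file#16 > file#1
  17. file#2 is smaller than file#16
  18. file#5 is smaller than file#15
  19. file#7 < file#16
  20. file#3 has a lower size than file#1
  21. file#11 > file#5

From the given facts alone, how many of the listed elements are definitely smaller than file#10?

6

Directly below file#10: file#2, file#1, file#11.
One step further: file#5, file#3, file#8 (6 so far).
No other element is forced below file#10 by the given relations, so the count is 6.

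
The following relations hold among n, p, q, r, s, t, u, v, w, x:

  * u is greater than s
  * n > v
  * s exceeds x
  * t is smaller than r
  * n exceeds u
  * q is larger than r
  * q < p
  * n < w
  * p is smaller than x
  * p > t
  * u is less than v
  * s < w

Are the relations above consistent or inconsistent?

Every relation is compatible with t < r < q < p < x < s < u < v < n < w; the set is consistent.

consistent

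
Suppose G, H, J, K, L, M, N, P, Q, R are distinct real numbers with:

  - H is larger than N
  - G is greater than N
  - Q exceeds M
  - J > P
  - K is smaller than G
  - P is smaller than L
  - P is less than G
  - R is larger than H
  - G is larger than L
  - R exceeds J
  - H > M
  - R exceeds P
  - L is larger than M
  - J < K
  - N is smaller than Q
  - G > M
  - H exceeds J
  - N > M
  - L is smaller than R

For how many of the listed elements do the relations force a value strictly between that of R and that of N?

1

Chaining upward from N reaches: H, Q, G.
Chaining downward from R reaches: P, M, J, L, H.
Strictly between N and R are those in both lists: H — 1 element.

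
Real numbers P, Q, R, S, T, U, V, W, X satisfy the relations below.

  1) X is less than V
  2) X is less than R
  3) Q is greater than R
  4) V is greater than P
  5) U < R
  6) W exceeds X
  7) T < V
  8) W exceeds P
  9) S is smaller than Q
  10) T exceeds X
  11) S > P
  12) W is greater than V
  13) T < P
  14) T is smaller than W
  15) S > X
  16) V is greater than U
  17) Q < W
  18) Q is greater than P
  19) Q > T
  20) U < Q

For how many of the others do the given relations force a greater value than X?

7

From X the given relations immediately reach R, T, V, S, W.
From those, P, Q — 7 in total.
No other element is forced above X by the given relations, so the count is 7.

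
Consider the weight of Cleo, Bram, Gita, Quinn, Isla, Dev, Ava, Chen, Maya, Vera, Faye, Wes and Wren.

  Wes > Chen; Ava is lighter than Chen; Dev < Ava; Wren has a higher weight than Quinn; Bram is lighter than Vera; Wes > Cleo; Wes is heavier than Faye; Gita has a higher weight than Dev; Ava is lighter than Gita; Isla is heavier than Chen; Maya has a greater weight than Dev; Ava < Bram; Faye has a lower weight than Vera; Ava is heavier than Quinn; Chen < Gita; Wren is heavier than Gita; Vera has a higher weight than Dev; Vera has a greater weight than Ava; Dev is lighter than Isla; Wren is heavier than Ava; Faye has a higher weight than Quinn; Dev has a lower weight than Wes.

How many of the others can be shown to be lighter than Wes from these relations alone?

The elements the relations force below Wes are Quinn, Dev, Ava, Cleo, Faye, Chen — no chain reaches any other.
That is 6.

6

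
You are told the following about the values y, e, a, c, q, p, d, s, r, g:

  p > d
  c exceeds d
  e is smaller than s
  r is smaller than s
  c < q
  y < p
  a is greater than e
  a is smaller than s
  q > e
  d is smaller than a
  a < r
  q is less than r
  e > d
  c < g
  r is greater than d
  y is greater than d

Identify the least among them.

e is not least since d < e; c is not least since d < c; a is not least since d < a; g is not least since c < g; q is not least since e < q; y is not least since d < y; r is not least since d < r; p is not least since y < p; s is not least since r < s.
Only d has nothing below it, so d is the least.

d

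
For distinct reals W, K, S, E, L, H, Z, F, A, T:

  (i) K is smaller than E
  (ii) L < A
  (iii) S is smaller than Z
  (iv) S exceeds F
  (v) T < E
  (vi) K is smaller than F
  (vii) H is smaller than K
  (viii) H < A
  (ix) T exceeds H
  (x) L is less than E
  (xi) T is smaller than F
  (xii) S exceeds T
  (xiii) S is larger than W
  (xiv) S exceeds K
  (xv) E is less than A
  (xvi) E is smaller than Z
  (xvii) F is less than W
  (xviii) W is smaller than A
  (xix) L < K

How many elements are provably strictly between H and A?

The relations place H below A. An element lies strictly between them when it is forced above H and also forced below A.
Above H: {T, K, E, F, W, S, Z}. Below A: {T, L, K, E, F, W}.
Intersection: {T, K, E, F, W} — 5.

5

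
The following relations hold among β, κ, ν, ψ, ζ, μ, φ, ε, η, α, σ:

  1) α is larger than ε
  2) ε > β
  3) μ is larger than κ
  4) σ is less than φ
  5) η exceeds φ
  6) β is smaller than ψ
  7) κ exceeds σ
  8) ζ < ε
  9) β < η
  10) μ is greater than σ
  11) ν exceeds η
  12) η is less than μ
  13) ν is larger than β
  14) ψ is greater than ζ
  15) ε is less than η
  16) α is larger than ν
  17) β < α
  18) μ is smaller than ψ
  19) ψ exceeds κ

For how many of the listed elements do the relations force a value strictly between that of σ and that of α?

Chaining upward from σ reaches: κ, φ, η, ν, μ, ψ.
Chaining downward from α reaches: ζ, β, ε, φ, η, ν.
Strictly between σ and α are those in both lists: φ, η, ν — 3 elements.

3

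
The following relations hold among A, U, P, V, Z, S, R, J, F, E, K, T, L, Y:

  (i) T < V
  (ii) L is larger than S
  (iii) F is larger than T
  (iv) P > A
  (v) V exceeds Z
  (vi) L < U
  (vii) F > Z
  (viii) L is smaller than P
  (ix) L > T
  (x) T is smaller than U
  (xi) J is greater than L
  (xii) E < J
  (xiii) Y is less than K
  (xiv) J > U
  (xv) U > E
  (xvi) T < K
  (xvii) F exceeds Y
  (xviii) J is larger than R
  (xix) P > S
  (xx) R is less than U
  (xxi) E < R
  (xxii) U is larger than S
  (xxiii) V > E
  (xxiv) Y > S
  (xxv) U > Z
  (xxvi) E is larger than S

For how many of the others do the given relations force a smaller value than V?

4

From V the given relations immediately reach T, E, Z.
From those, S — 4 in total.
No other element is forced below V by the given relations, so the count is 4.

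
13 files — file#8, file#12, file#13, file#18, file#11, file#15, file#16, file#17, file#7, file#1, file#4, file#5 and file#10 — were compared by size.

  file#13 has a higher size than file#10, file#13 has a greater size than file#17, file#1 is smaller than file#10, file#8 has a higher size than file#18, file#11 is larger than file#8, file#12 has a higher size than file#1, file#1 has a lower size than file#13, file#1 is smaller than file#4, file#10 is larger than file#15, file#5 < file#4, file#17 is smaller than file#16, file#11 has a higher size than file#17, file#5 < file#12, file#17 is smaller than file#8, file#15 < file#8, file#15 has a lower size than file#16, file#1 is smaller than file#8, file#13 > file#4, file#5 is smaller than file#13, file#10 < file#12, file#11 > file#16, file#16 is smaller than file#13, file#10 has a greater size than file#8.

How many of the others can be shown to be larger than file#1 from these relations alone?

6

Directly above file#1: file#4, file#8, file#10, file#13, file#12.
One step further: file#11 (6 so far).
Nothing else is reachable above file#1; 6 in all.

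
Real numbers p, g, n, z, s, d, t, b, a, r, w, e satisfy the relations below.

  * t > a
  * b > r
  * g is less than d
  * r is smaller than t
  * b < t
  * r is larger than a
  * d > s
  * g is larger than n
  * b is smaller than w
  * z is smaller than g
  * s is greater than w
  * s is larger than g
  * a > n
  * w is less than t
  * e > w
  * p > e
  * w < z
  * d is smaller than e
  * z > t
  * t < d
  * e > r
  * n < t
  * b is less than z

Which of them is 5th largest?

g

The consecutive relations fix a unique order: n < a < r < b < w < t < z < g < s < d < e < p.
Counting 5 from the largest end gives g.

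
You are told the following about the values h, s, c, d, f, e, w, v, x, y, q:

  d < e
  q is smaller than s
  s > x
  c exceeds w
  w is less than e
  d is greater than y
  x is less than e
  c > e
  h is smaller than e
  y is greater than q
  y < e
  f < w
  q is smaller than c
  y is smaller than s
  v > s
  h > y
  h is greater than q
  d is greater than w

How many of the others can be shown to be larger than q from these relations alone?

7

From q the given relations immediately reach y, s, h, c.
From those, d, e, v — 7 in total.
Nothing else is reachable above q; 7 in all.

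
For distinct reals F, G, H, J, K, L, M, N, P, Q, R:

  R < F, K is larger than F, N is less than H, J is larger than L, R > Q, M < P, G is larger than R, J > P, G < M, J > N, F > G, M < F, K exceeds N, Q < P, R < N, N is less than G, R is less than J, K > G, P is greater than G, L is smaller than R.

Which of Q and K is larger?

K

The relevant relations are Q < R; R < N; N < G; G < F; F < K.
Chaining these gives Q < R < N < G < F < K.
So Q < K; K is the larger of the two.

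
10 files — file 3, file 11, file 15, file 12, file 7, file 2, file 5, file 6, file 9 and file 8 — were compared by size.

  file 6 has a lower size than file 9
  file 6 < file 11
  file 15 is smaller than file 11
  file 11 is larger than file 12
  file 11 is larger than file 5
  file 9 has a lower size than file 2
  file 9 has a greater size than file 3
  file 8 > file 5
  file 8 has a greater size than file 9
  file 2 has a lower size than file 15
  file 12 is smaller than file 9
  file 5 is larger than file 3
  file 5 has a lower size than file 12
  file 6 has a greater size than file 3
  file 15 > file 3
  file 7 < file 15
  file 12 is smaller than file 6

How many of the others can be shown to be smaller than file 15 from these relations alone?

The elements the relations force below file 15 are file 3, file 5, file 12, file 6, file 7, file 9, file 2 — no chain reaches any other.
That is 7.

7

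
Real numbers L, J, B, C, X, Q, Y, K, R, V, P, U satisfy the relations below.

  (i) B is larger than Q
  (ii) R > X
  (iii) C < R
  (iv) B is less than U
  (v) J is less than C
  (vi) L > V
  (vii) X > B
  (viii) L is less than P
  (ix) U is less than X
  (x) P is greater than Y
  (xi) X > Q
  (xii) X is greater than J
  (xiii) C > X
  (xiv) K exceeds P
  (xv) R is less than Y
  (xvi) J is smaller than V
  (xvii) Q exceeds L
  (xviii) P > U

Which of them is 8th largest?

The consecutive relations fix a unique order: J < V < L < Q < B < U < X < C < R < Y < P < K.
Counting 8 from the largest end gives B.

B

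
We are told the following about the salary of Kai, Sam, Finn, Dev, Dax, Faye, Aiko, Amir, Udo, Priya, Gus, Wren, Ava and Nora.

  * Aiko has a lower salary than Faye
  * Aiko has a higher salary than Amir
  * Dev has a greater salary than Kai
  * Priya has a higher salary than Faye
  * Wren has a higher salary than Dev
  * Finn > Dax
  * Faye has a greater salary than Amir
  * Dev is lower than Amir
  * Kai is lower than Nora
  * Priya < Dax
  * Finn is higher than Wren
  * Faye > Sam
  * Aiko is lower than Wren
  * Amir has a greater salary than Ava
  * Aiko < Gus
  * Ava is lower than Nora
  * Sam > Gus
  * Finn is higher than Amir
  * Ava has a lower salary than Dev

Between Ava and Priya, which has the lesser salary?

Ava < Dev and Dev < Amir give Ava < Amir.
Then Amir < Aiko extends the chain to Aiko.
Then Aiko < Gus extends the chain to Gus.
With Gus < Sam: Ava < Dev < Amir < Aiko < Gus < Sam.
Then Sam < Faye extends the chain to Faye.
Then Faye < Priya extends the chain to Priya.
So Ava < Priya; Ava is the lower of the two.

Ava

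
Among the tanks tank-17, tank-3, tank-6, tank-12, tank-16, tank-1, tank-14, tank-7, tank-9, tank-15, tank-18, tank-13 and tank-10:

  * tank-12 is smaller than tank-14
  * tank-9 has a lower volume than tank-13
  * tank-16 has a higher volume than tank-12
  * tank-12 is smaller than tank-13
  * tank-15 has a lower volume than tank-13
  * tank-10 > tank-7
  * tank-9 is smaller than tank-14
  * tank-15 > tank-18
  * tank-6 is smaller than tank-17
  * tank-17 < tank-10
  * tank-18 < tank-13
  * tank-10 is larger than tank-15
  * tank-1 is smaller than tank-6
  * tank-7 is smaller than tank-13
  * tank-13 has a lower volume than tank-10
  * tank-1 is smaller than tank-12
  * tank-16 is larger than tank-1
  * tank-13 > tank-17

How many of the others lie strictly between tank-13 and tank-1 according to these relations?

3

The relations place tank-1 below tank-13. An element lies strictly between them when it is forced above tank-1 and also forced below tank-13.
Above tank-1: {tank-12, tank-6, tank-17, tank-16, tank-10, tank-14}. Below tank-13: {tank-12, tank-18, tank-7, tank-6, tank-9, tank-17, tank-15}.
Intersection: {tank-12, tank-6, tank-17} — 3.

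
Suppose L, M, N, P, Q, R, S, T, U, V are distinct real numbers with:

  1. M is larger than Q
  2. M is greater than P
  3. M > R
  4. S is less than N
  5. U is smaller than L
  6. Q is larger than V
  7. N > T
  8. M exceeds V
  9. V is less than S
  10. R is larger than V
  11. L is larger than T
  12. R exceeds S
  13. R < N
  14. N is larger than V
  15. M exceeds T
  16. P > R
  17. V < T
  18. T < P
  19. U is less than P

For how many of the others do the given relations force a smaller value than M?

7

From M the given relations immediately reach V, R, Q, T, P.
From those, S, U — 7 in total.
Nothing else is reachable below M; 7 in all.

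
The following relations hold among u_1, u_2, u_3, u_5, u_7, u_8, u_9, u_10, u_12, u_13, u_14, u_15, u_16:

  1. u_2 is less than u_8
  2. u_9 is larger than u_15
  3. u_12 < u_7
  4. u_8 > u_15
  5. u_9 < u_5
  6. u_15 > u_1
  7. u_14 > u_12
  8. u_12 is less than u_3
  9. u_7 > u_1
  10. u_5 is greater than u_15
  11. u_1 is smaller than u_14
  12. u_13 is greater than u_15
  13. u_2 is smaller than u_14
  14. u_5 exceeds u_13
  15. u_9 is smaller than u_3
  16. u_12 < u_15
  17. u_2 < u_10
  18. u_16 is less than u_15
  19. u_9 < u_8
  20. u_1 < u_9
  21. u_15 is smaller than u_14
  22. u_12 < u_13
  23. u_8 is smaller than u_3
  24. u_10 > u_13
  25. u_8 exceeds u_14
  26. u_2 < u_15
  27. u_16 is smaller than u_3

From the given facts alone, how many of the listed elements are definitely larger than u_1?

From u_1 the given relations immediately reach u_15, u_14, u_9, u_7.
From those, u_13, u_8, u_5, u_3 — 8 in total.
From those, u_10 — 9 in total.
No other element is forced above u_1 by the given relations, so the count is 9.

9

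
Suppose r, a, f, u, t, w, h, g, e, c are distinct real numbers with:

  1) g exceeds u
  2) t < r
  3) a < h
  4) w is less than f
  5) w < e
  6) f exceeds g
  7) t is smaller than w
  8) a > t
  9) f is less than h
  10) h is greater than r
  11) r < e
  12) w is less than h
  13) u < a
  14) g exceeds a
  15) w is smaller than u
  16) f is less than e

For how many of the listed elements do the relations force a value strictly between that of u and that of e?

The relations place u below e. An element lies strictly between them when it is forced above u and also forced below e.
Above u: {a, g, f, h}. Below e: {t, w, a, r, g, f}.
Intersection: {a, g, f} — 3.

3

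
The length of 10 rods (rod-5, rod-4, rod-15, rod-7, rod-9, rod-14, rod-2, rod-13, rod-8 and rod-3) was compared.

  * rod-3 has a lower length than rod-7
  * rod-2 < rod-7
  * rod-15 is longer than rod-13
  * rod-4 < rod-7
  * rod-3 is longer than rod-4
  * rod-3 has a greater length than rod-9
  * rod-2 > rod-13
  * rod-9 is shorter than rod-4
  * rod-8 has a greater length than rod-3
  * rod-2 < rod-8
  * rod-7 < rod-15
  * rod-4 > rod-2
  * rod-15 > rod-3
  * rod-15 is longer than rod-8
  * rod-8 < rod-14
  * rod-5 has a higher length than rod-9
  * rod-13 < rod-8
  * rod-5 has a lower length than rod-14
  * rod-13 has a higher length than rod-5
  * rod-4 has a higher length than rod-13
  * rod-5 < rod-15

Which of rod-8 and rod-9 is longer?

rod-8

Chaining the given relations: rod-9 < rod-5 < rod-13 < rod-2 < rod-4 < rod-3 < rod-8.
So rod-9 < rod-8; rod-8 is the longer of the two.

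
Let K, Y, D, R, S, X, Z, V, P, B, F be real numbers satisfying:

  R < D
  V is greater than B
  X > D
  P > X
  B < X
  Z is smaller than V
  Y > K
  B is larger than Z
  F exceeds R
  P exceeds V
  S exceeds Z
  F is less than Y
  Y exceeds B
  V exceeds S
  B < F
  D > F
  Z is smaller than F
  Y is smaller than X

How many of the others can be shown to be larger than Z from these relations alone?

The elements the relations force above Z are B, F, D, Y, X, S, V, P — no chain reaches any other.
That is 8.

8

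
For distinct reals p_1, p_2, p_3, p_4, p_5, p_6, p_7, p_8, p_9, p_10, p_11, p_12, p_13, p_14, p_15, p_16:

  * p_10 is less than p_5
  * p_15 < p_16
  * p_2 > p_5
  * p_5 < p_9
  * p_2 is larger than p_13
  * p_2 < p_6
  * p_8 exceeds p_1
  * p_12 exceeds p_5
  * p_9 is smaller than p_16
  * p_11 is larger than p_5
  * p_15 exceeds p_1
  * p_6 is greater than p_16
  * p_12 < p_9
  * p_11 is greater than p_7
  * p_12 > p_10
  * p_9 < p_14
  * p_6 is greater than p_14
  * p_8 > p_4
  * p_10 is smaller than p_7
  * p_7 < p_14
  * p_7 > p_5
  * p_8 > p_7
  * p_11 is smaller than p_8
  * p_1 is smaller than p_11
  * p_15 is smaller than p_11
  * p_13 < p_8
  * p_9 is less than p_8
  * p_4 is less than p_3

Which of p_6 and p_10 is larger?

p_6

The relevant relations are p_10 < p_5; p_5 < p_12; p_12 < p_9; p_9 < p_16; p_16 < p_6.
Chaining these gives p_10 < p_5 < p_12 < p_9 < p_16 < p_6.
So p_10 < p_6; p_6 is the larger of the two.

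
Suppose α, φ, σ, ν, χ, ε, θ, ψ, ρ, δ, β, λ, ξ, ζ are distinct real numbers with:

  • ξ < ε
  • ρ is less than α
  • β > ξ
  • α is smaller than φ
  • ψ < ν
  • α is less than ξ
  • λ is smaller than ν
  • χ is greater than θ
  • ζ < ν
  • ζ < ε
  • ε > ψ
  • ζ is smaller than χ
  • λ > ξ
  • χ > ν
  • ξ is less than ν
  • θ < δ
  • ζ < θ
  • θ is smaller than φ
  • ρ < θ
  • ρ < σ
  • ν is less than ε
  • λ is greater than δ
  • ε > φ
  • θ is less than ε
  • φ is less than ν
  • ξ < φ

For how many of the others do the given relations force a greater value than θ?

The elements the relations force above θ are φ, δ, λ, ν, ε, χ — no chain reaches any other.
That is 6.

6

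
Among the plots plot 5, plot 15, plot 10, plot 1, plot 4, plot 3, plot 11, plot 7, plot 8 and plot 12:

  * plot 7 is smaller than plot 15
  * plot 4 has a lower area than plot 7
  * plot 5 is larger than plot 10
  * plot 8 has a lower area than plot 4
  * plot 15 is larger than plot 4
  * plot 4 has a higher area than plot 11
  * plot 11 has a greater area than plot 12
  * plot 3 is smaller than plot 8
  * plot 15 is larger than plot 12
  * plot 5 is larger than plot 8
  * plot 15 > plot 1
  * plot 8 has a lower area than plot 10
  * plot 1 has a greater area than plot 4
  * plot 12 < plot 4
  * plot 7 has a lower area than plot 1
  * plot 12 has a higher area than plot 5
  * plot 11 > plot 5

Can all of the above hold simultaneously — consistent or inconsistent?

Every relation is compatible with plot 3 < plot 8 < plot 10 < plot 5 < plot 12 < plot 11 < plot 4 < plot 7 < plot 1 < plot 15; the set is consistent.

consistent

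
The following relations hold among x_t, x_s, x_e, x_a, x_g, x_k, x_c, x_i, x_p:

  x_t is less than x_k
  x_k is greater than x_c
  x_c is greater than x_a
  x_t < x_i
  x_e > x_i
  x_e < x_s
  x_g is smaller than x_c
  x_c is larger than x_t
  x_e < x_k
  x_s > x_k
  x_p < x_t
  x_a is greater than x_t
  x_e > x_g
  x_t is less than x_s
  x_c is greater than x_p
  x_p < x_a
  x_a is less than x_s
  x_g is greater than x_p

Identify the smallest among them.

x_p

Chaining upward from x_p: directly above it, x_t, x_a, x_g, x_c; then x_i, x_e, x_k, x_s.
That covers every other element, and nothing is given below x_p, so x_p is the smallest.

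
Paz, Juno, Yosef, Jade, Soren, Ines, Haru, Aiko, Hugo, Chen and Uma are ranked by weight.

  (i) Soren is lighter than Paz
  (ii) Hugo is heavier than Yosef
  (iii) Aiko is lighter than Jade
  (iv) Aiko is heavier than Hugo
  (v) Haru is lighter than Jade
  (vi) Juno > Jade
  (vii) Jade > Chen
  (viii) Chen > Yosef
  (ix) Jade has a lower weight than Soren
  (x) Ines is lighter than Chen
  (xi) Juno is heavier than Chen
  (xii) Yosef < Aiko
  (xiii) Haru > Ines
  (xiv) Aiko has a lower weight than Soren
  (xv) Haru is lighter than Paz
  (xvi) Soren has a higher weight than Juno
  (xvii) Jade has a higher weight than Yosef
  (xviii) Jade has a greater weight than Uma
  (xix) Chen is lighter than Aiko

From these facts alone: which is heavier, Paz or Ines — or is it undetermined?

Paz

Ines < Chen and Chen < Aiko give Ines < Aiko.
With Aiko < Jade: Ines < Chen < Aiko < Jade.
Then Jade < Soren extends the chain to Soren.
Then Soren < Paz extends the chain to Paz.
So Paz is heavier.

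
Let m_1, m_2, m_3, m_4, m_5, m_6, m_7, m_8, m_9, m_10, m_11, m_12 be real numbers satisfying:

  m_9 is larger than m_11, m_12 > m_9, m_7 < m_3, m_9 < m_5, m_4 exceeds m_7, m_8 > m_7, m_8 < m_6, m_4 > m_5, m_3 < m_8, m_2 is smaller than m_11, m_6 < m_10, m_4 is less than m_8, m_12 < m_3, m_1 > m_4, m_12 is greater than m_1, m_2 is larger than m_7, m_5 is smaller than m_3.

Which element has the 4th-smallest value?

m_9

The consecutive relations fix a unique order: m_7 < m_2 < m_11 < m_9 < m_5 < m_4 < m_1 < m_12 < m_3 < m_8 < m_6 < m_10.
Counting 4 from the smallest end gives m_9.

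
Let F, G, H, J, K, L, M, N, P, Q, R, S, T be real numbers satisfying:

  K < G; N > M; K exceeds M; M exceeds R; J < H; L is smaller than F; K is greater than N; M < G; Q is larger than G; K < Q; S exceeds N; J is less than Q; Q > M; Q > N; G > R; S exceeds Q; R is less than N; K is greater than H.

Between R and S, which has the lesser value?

R

R < M < N < K < G < Q < S, by transitivity through M, N, K, G, Q.
So R < S; R is the smaller of the two.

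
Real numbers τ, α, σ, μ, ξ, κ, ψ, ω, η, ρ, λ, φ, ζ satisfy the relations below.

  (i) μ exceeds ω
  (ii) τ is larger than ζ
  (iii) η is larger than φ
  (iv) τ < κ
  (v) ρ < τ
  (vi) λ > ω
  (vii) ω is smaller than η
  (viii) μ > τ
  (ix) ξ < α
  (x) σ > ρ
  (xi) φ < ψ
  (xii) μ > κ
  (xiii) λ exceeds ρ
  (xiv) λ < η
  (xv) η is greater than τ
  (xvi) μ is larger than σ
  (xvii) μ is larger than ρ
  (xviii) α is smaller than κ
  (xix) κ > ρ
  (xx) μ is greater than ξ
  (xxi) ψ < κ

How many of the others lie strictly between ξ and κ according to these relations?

The relations place ξ below κ. An element lies strictly between them when it is forced above ξ and also forced below κ.
Above ξ: {α, μ}. Below κ: {ρ, ζ, τ, φ, α, ψ}.
Intersection: {α} — 1.

1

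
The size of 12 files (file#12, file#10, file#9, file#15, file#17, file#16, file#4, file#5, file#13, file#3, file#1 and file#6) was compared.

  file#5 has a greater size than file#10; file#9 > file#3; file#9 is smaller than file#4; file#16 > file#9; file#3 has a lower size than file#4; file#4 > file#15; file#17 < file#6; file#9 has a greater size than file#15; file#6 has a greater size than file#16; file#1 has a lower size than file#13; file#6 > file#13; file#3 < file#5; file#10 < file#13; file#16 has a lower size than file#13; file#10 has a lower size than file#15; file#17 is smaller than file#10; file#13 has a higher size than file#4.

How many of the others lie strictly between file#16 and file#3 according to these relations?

1

The relations place file#3 below file#16. An element lies strictly between them when it is forced above file#3 and also forced below file#16.
Above file#3: {file#9, file#4, file#13, file#5, file#6}. Below file#16: {file#17, file#10, file#15, file#9}.
Intersection: {file#9} — 1.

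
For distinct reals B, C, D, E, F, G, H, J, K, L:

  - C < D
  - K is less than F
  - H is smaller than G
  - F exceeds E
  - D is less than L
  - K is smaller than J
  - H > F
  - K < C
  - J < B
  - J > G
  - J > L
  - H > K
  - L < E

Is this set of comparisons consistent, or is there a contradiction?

Every relation is compatible with K < C < D < L < E < F < H < G < J < B; the set is consistent.

consistent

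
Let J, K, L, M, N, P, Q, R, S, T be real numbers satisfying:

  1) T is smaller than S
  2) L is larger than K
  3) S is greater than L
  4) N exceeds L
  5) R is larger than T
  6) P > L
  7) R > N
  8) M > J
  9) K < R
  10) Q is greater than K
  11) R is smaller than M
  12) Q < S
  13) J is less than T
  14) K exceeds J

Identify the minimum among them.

J

K is not least since J < K; T is not least since J < T; L is not least since K < L; Q is not least since K < Q; N is not least since L < N; S is not least since Q < S; P is not least since L < P; R is not least since N < R; M is not least since J < M.
Only J has nothing below it, so J is the minimum.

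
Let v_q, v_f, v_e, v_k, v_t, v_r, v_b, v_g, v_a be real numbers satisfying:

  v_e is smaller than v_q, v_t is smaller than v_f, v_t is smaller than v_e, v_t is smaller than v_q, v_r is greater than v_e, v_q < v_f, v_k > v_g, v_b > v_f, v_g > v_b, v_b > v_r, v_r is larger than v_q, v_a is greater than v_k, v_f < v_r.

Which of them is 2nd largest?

v_k

Piecing the relations together gives one ordering: v_t < v_e < v_q < v_f < v_r < v_b < v_g < v_k < v_a.
The 2nd largest is v_k.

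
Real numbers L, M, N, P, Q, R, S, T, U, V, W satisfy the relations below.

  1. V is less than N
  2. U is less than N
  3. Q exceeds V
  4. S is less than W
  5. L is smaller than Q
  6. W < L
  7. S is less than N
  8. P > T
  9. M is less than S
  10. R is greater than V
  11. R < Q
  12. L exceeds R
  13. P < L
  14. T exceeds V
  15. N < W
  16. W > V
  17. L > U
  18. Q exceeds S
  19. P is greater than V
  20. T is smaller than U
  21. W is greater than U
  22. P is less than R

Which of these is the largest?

Chaining downward from Q: directly below it, V, S, R, L; then M, U, P, W; then T, N.
That covers every other element, and nothing is given above Q, so Q is the largest.

Q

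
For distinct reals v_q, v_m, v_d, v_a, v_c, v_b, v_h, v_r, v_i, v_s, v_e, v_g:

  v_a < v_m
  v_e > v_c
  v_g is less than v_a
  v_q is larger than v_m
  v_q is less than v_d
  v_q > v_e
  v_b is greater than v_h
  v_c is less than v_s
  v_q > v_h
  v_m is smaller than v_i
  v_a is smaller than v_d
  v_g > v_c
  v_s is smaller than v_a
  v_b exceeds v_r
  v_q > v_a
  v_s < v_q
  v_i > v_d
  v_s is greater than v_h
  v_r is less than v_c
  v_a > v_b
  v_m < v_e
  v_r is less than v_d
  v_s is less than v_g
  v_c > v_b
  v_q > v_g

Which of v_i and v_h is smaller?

v_h

Chaining the given relations: v_h < v_b < v_c < v_s < v_g < v_a < v_m < v_e < v_q < v_d < v_i.
So v_h < v_i; v_h is the smaller of the two.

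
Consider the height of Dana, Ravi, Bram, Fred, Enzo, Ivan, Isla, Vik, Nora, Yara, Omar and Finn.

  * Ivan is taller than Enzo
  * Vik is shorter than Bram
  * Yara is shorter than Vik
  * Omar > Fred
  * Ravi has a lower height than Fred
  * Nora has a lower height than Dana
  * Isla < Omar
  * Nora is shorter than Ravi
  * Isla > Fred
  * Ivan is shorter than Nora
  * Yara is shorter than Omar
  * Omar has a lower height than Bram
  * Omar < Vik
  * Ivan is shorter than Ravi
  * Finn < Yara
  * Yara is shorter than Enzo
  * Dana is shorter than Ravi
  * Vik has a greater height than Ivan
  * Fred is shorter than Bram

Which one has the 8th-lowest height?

Fred

Piecing the relations together gives one ordering: Finn < Yara < Enzo < Ivan < Nora < Dana < Ravi < Fred < Isla < Omar < Vik < Bram.
Counting 8 from the smallest end gives Fred.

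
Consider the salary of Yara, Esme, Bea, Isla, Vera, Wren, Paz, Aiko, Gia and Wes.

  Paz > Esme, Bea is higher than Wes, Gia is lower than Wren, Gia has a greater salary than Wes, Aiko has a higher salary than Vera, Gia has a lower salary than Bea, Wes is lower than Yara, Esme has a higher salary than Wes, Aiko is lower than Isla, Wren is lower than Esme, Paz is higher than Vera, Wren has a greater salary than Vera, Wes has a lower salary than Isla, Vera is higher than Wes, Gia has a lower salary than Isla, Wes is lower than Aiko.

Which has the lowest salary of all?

Vera is not least since Wes < Vera; Aiko is not least since Vera < Aiko; Gia is not least since Wes < Gia; Wren is not least since Gia < Wren; Yara is not least since Wes < Yara; Esme is not least since Wren < Esme; Paz is not least since Esme < Paz; Isla is not least since Gia < Isla; Bea is not least since Wes < Bea.
Only Wes has nothing below it, so Wes is the lowest salary.

Wes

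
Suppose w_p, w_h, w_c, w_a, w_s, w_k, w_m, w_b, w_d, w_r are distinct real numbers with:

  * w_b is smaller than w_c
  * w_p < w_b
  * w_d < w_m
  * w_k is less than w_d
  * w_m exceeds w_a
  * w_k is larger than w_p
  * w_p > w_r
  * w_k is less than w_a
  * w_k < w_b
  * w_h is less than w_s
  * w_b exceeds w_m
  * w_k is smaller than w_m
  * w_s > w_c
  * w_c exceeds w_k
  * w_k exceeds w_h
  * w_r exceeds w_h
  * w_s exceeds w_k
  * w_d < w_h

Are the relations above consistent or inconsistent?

inconsistent

We have w_k < w_d stated directly, yet also w_d < w_h < w_r < w_p < w_k by chaining the others — so w_d < w_k. Contradiction.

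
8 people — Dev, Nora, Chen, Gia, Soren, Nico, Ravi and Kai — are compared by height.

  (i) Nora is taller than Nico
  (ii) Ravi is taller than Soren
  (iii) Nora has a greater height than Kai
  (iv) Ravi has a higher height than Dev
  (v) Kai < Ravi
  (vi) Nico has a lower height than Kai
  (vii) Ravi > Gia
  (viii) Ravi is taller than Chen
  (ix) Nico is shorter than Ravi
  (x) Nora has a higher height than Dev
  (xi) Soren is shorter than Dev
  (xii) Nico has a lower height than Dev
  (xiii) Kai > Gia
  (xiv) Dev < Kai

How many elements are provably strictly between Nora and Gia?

1

The relations place Gia below Nora. An element lies strictly between them when it is forced above Gia and also forced below Nora.
Above Gia: {Kai, Ravi}. Below Nora: {Nico, Soren, Dev, Kai}.
Intersection: {Kai} — 1.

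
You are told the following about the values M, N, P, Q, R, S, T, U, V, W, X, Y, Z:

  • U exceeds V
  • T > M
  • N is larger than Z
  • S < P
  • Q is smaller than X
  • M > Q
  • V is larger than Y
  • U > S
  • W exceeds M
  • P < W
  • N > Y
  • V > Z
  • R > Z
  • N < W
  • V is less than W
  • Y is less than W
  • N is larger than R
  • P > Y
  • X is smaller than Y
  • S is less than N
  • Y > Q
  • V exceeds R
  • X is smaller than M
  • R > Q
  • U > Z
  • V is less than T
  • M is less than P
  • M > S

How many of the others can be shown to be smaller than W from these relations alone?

10

The elements the relations force below W are S, Q, X, Y, Z, M, R, P, N, V — no chain reaches any other.
That is 10.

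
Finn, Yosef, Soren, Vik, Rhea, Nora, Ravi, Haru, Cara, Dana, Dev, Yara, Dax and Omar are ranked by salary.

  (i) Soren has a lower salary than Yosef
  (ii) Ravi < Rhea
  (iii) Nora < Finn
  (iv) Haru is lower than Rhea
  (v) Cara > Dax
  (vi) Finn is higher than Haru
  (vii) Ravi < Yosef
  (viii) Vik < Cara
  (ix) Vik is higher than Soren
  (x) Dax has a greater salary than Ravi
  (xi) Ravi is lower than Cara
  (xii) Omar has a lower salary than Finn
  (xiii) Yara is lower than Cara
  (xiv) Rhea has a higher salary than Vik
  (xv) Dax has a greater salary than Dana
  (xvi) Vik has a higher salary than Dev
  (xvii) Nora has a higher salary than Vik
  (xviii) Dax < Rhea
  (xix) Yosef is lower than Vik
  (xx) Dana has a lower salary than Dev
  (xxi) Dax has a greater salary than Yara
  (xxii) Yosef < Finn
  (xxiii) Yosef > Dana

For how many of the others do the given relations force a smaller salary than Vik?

Directly below Vik: Dev, Soren, Yosef.
One step further: Dana, Ravi (5 so far).
No other element is forced below Vik by the given relations, so the count is 5.

5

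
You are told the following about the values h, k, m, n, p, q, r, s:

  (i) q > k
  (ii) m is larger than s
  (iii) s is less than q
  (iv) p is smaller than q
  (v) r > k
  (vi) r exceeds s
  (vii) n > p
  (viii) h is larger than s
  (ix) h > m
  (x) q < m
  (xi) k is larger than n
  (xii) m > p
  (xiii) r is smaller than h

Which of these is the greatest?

Chaining downward from h: directly below it, s, r, m; then p, k, q; then n.
That covers every other element, and nothing is given above h, so h is the greatest.

h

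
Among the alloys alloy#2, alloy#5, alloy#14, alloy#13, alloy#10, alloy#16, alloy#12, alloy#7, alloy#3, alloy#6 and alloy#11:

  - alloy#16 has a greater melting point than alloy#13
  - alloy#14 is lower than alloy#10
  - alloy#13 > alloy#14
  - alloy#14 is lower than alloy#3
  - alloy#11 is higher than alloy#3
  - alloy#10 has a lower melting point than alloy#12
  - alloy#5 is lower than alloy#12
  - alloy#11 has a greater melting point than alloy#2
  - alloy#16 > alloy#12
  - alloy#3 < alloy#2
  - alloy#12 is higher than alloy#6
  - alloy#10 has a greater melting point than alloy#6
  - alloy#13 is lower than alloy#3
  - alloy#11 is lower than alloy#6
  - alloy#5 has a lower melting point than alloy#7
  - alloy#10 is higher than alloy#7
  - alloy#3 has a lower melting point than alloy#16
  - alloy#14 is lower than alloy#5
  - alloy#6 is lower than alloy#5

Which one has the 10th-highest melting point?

alloy#13

Piecing the relations together gives one ordering: alloy#14 < alloy#13 < alloy#3 < alloy#2 < alloy#11 < alloy#6 < alloy#5 < alloy#7 < alloy#10 < alloy#12 < alloy#16.
Counting 10 from the largest end gives alloy#13.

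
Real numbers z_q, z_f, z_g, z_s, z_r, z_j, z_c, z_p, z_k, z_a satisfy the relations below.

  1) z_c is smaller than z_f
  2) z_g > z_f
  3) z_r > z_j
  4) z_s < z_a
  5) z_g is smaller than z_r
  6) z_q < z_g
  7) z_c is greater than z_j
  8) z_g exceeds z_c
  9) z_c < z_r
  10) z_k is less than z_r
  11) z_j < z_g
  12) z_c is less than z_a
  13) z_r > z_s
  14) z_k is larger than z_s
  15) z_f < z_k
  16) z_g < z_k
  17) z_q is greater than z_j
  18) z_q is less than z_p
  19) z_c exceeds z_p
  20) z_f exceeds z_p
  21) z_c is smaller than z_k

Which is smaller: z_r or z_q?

z_q

The relevant relations are z_q < z_p; z_p < z_c; z_c < z_f; z_f < z_g; z_g < z_k; z_k < z_r.
Chaining these gives z_q < z_p < z_c < z_f < z_g < z_k < z_r.
So z_q < z_r; z_q is the smaller of the two.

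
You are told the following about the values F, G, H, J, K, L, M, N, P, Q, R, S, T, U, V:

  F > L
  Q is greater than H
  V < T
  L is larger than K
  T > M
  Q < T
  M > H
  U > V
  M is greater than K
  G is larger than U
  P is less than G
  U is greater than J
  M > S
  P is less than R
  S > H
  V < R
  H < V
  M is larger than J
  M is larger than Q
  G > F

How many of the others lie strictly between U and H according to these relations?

Chaining upward from H reaches: Q, V, S, M, T, R, G.
Chaining downward from U reaches: V, J.
Strictly between H and U are those in both lists: V — 1 element.

1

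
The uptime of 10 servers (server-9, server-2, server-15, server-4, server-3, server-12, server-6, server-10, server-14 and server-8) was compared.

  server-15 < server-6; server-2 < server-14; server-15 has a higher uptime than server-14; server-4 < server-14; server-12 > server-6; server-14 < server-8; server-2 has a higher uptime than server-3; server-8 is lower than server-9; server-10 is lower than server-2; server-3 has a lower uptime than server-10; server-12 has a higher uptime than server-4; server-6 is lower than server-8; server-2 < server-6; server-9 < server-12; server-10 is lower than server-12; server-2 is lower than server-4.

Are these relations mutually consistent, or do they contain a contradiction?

consistent

The single ordering server-3 < server-10 < server-2 < server-4 < server-14 < server-15 < server-6 < server-8 < server-9 < server-12 satisfies every listed relation, so no contradiction arises.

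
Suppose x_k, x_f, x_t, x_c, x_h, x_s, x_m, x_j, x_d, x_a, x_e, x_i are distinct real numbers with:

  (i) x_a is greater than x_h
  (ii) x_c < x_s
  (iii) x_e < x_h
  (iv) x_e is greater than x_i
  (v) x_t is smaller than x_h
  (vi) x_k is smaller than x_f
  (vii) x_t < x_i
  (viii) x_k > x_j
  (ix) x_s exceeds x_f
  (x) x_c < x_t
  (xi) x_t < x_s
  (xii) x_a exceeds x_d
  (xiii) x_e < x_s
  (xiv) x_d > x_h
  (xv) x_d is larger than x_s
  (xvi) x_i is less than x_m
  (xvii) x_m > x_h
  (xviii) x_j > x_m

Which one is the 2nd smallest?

Chaining the given pairs: x_c < x_t < x_i < x_e < x_h < x_m < x_j < x_k < x_f < x_s < x_d < x_a.
The 2nd smallest is x_t.

x_t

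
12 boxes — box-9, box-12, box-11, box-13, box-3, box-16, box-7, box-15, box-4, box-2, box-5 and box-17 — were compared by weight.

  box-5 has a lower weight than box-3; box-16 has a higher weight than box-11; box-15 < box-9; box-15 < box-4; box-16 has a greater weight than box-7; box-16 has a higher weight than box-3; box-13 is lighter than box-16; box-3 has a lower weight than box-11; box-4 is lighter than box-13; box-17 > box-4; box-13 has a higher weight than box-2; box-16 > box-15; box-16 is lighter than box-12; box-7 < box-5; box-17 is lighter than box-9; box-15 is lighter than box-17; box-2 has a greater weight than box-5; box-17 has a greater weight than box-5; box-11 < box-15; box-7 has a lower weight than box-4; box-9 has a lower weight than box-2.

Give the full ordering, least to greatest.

Nothing is placed below box-7, so it is least; from there box-7 < box-5; box-5 < box-3; box-3 < box-11; box-11 < box-15; box-15 < box-4; box-4 < box-17; box-17 < box-9; box-9 < box-2; box-2 < box-13; box-13 < box-16; box-16 < box-12, each given directly.

box-7 < box-5 < box-3 < box-11 < box-15 < box-4 < box-17 < box-9 < box-2 < box-13 < box-16 < box-12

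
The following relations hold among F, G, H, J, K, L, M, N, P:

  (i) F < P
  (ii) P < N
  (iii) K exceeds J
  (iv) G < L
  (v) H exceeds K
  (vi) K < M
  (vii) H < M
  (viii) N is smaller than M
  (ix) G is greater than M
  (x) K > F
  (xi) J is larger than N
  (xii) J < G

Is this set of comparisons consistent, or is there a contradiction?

consistent

Every relation is compatible with F < P < N < J < K < H < M < G < L; the set is consistent.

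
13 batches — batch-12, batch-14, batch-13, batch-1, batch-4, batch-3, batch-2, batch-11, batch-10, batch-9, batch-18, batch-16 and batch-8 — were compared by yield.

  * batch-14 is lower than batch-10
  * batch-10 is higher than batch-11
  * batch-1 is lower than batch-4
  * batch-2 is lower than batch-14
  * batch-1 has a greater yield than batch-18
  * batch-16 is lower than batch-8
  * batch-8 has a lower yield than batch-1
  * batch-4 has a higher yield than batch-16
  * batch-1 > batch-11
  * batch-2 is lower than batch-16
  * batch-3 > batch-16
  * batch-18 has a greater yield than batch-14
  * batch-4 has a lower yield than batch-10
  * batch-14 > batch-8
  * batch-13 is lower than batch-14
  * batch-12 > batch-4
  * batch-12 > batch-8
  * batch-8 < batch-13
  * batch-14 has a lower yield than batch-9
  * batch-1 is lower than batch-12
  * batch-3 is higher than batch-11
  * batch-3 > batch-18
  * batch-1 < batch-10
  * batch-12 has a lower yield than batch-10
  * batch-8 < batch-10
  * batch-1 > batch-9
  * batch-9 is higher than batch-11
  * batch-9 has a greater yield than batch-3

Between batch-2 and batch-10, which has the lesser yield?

batch-2

batch-2 < batch-16 and batch-16 < batch-8 give batch-2 < batch-8.
With batch-8 < batch-13: batch-2 < batch-16 < batch-8 < batch-13.
Then batch-13 < batch-14 extends the chain to batch-14.
Then batch-14 < batch-18 extends the chain to batch-18.
Then batch-18 < batch-3 extends the chain to batch-3.
Then batch-3 < batch-9 extends the chain to batch-9.
With batch-9 < batch-1: batch-2 < batch-16 < batch-8 < batch-13 < batch-14 < batch-18 < batch-3 < batch-9 < batch-1.
Then batch-1 < batch-4 extends the chain to batch-4.
With batch-4 < batch-12: batch-2 < batch-16 < batch-8 < batch-13 < batch-14 < batch-18 < batch-3 < batch-9 < batch-1 < batch-4 < batch-12.
Then batch-12 < batch-10 extends the chain to batch-10.
So batch-2 < batch-10; batch-2 is the lower of the two.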